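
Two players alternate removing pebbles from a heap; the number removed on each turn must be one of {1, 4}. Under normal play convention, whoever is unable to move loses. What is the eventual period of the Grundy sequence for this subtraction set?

5

G(0) = 0
G(1) = mex{0} = 1
G(2) = mex{1} = 0
G(3) = mex{0} = 1
G(4) = mex{1,0} = 2
G(5) = mex{2,1} = 0
G(6) = mex{0,0} = 1
G(7) = mex{1,1} = 0
G(8) = mex{0,2} = 1
G(9) = mex{1,0} = 2
G(10) = mex{2,1} = 0
G(11) = mex{0,0} = 1
G(12) = mex{1,1} = 0
G(13) = mex{0,2} = 1
G(14) = mex{1,0} = 2
G(n+5) = G(n) holds for n = 0,…,3 (a full window of length max(S) = 4), so the sequence is purely periodic with period 5.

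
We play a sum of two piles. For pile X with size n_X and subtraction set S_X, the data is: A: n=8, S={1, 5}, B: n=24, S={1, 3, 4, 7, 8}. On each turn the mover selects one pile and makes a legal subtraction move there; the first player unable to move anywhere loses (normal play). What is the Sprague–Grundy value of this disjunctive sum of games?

0

Pile A, S = {1, 5}:
n : 0 1 2 3 4 5 6 7 8
G : 0 1 0 1 0 1 0 1 0
G_A(8) = 0.
Pile B, S = {1, 3, 4, 7, 8}:
G(0) = 0
G(1) = mex{0} = 1
G(2) = mex{1} = 0
G(3) = mex{0,0} = 1
G(4) = mex{1,1,0} = 2
G(5) = mex{2,0,1} = 3
G(6) = mex{3,1,0} = 2
G(7) = mex{2,2,1,0} = 3
G(8) = mex{3,3,2,1,0} = 4
G(9) = mex{4,2,3,0,1} = 5
G(10) = mex{5,3,2,1,0} = 4
G(11) = mex{4,4,3,2,1} = 0
G(12) = mex{0,5,4,3,2} = 1
G(13) = mex{1,4,5,2,3} = 0
G(14) = mex{0,0,4,3,2} = 1
G(15) = mex{1,1,0,4,3} = 2
G(16) = mex{2,0,1,5,4} = 3
G(17) = mex{3,1,0,4,5} = 2
G(18) = mex{2,2,1,0,4} = 3
G(19) = mex{3,3,2,1,0} = 4
G(20) = mex{4,2,3,0,1} = 5
G(21) = mex{5,3,2,1,0} = 4
G(22) = mex{4,4,3,2,1} = 0
G(23) = mex{0,5,4,3,2} = 1
G(24) = mex{1,4,5,2,3} = 0
G_B(24) = 0.
Combined Grundy value = 0 ⊕ 0 = 0.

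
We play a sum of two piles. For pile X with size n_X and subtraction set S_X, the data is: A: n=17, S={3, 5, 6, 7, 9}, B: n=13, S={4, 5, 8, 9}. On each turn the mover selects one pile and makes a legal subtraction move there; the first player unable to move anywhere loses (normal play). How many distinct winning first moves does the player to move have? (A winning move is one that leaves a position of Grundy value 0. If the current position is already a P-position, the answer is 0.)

4

Pile A, S = {3, 5, 6, 7, 9}:
G(0) = 0
G(1) = mex{} = 0
G(2) = mex{} = 0
G(3) = mex{0} = 1
G(4) = mex{0} = 1
G(5) = mex{0,0} = 1
G(6) = mex{1,0,0} = 2
G(7) = mex{1,0,0,0} = 2
G(8) = mex{1,1,0,0} = 2
G(9) = mex{2,1,1,0,0} = 3
G(10) = mex{2,1,1,1,0} = 3
G(11) = mex{2,2,1,1,0} = 3
G(12) = mex{3,2,2,1,1} = 0
G(13) = mex{3,2,2,2,1} = 0
G(14) = mex{3,3,2,2,1} = 0
G(15) = mex{0,3,3,2,2} = 1
G(16) = mex{0,3,3,3,2} = 1
G(17) = mex{0,0,3,3,2} = 1
G_A(17) = 1.
Pile B, S = {4, 5, 8, 9}:
G(0) = 0
G(1) = mex{} = 0
G(2) = mex{} = 0
G(3) = mex{} = 0
G(4) = mex{0} = 1
G(5) = mex{0,0} = 1
G(6) = mex{0,0} = 1
G(7) = mex{0,0} = 1
G(8) = mex{1,0,0} = 2
G(9) = mex{1,1,0,0} = 2
G(10) = mex{1,1,0,0} = 2
G(11) = mex{1,1,0,0} = 2
G(12) = mex{2,1,1,0} = 3
G(13) = mex{2,2,1,1} = 0
G_B(13) = 0.
Combined Grundy value = 1 ⊕ 0 = 1.
A winning move leaves total XOR = 0, i.e. changes one component's Grundy value g to g ⊕ X where X is the current total.
Pile A: need g' = 1⊕1 = 0. Options: 17−3→G=0, 17−5→G=0, 17−6→G=3, 17−7→G=3, 17−9→G=2. Hits: 2.
Pile B: need g' = 0⊕1 = 1. Options: 13−4→G=2, 13−5→G=2, 13−8→G=1, 13−9→G=1. Hits: 2.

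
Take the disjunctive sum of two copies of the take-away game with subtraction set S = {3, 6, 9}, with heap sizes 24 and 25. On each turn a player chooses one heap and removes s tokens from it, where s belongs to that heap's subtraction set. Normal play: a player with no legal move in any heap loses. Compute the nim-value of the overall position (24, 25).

0

All heaps use S = {3, 6, 9}:
G(0) = 0
G(1) = mex{} = 0
G(2) = mex{} = 0
G(3) = mex{0} = 1
G(4) = mex{0} = 1
G(5) = mex{0} = 1
G(6) = mex{1,0} = 2
G(7) = mex{1,0} = 2
G(8) = mex{1,0} = 2
G(9) = mex{2,1,0} = 3
G(10) = mex{2,1,0} = 3
G(11) = mex{2,1,0} = 3
G(12) = mex{3,2,1} = 0
G(13) = mex{3,2,1} = 0
G(14) = mex{3,2,1} = 0
G(15) = mex{0,3,2} = 1
G(16) = mex{0,3,2} = 1
G(17) = mex{0,3,2} = 1
G(18) = mex{1,0,3} = 2
G(19) = mex{1,0,3} = 2
G(20) = mex{1,0,3} = 2
G(21) = mex{2,1,0} = 3
G(22) = mex{2,1,0} = 3
G(23) = mex{2,1,0} = 3
G(24) = mex{3,2,1} = 0
G(25) = mex{3,2,1} = 0
Heap A: G(24) = 0.
Heap B: G(25) = 0.
Combined Grundy value = 0 ⊕ 0 = 0.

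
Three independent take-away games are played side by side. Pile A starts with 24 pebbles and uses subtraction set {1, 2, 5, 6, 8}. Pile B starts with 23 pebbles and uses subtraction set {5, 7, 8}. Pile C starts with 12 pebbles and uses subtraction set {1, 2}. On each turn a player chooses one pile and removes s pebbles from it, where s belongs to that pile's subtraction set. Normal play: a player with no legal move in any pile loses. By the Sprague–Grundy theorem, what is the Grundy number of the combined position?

2

Pile A, S = {1, 2, 5, 6, 8}:
G(0) = 0
G(1) = mex{0} = 1
G(2) = mex{1,0} = 2
G(3) = mex{2,1} = 0
G(4) = mex{0,2} = 1
G(5) = mex{1,0,0} = 2
G(6) = mex{2,1,1,0} = 3
G(7) = mex{3,2,2,1} = 0
G(8) = mex{0,3,0,2,0} = 1
G(9) = mex{1,0,1,0,1} = 2
G(10) = mex{2,1,2,1,2} = 0
G(11) = mex{0,2,3,2,0} = 1
G(12) = mex{1,0,0,3,1} = 2
G(13) = mex{2,1,1,0,2} = 3
G(14) = mex{3,2,2,1,3} = 0
G(15) = mex{0,3,0,2,0} = 1
G(16) = mex{1,0,1,0,1} = 2
G(17) = mex{2,1,2,1,2} = 0
G(18) = mex{0,2,3,2,0} = 1
G(19) = mex{1,0,0,3,1} = 2
G(20) = mex{2,1,1,0,2} = 3
G(21) = mex{3,2,2,1,3} = 0
G(22) = mex{0,3,0,2,0} = 1
G(23) = mex{1,0,1,0,1} = 2
G(24) = mex{2,1,2,1,2} = 0
G_A(24) = 0.
Pile B, S = {5, 7, 8}:
n :  0  1  2  3  4  5  6  7  8  9 10 11 12 13 14 15 16 17 18 19 20 21 22 23
G :  0  0  0  0  0  1  1  1  1  1  2  2  2  0  0  0  0  0  1  1  1  1  1  2
G_B(23) = 2.
Pile C, S = {1, 2}:
n :  0  1  2  3  4  5  6  7  8  9 10 11 12
G :  0  1  2  0  1  2  0  1  2  0  1  2  0
G_C(12) = 0.
Combined Grundy value = 0 ⊕ 2 ⊕ 0 = 2.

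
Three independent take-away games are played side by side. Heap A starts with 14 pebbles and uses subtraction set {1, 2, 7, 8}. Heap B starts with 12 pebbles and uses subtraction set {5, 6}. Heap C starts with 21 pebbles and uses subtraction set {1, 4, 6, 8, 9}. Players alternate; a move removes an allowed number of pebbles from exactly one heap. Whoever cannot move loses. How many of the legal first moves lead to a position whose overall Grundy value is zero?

Heap A, S = {1, 2, 7, 8}:
n :  0  1  2  3  4  5  6  7  8  9 10 11 12 13 14
G :  0  1  2  0  1  2  0  1  2  0  1  2  0  1  2
G_A(14) = 2.
Heap B, S = {5, 6}:
n :  0  1  2  3  4  5  6  7  8  9 10 11 12
G :  0  0  0  0  0  1  1  1  1  1  2  0  0
G_B(12) = 0.
Heap C, S = {1, 4, 6, 8, 9}:
G(0) = 0
G(1) = mex{0} = 1
G(2) = mex{1} = 0
G(3) = mex{0} = 1
G(4) = mex{1,0} = 2
G(5) = mex{2,1} = 0
G(6) = mex{0,0,0} = 1
G(7) = mex{1,1,1} = 0
G(8) = mex{0,2,0,0} = 1
G(9) = mex{1,0,1,1,0} = 2
G(10) = mex{2,1,2,0,1} = 3
G(11) = mex{3,0,0,1,0} = 2
G(12) = mex{2,1,1,2,1} = 0
G(13) = mex{0,2,0,0,2} = 1
G(14) = mex{1,3,1,1,0} = 2
G(15) = mex{2,2,2,0,1} = 3
G(16) = mex{3,0,3,1,0} = 2
G(17) = mex{2,1,2,2,1} = 0
G(18) = mex{0,2,0,3,2} = 1
G(19) = mex{1,3,1,2,3} = 0
G(20) = mex{0,2,2,0,2} = 1
G(21) = mex{1,0,3,1,0} = 2
G_C(21) = 2.
Combined Grundy value = 2 ⊕ 0 ⊕ 2 = 0.
A winning move leaves total XOR = 0, i.e. changes one component's Grundy value g to g ⊕ X where X is the current total.
Heap A: target g' = 2⊕0 = 2, but every legal move changes the Grundy value (mex property), so 0 moves.
Heap B: target g' = 0⊕0 = 0, but every legal move changes the Grundy value (mex property), so 0 moves.
Heap C: target g' = 2⊕0 = 2, but every legal move changes the Grundy value (mex property), so 0 moves.

0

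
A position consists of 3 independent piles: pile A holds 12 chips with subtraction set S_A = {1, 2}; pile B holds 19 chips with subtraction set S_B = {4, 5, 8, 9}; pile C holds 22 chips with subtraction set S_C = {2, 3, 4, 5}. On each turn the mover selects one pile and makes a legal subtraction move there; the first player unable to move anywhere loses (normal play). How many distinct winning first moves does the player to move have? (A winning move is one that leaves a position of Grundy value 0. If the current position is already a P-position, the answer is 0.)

Pile A, S = {1, 2}:
n :  0  1  2  3  4  5  6  7  8  9 10 11 12
G :  0  1  2  0  1  2  0  1  2  0  1  2  0
G_A(12) = 0.
Pile B, S = {4, 5, 8, 9}:
G(0) = 0
G(1) = mex{} = 0
G(2) = mex{} = 0
G(3) = mex{} = 0
G(4) = mex{0} = 1
G(5) = mex{0,0} = 1
G(6) = mex{0,0} = 1
G(7) = mex{0,0} = 1
G(8) = mex{1,0,0} = 2
G(9) = mex{1,1,0,0} = 2
G(10) = mex{1,1,0,0} = 2
G(11) = mex{1,1,0,0} = 2
G(12) = mex{2,1,1,0} = 3
G(13) = mex{2,2,1,1} = 0
G(14) = mex{2,2,1,1} = 0
G(15) = mex{2,2,1,1} = 0
G(16) = mex{3,2,2,1} = 0
G(17) = mex{0,3,2,2} = 1
G(18) = mex{0,0,2,2} = 1
G(19) = mex{0,0,2,2} = 1
G_B(19) = 1.
Pile C, S = {2, 3, 4, 5}:
n :  0  1  2  3  4  5  6  7  8  9 10 11 12 13 14 15 16 17 18 19 20 21 22
G :  0  0  1  1  2  2  3  0  0  1  1  2  2  3  0  0  1  1  2  2  3  0  0
G_C(22) = 0.
Combined Grundy value = 0 ⊕ 1 ⊕ 0 = 1.
A winning move leaves total XOR = 0, i.e. changes one component's Grundy value g to g ⊕ X where X is the current total.
Pile A: need g' = 0⊕1 = 1. Options: 12−1→G=2, 12−2→G=1. Hits: 1.
Pile B: need g' = 1⊕1 = 0. Options: 19−4→G=0, 19−5→G=0, 19−8→G=2, 19−9→G=2. Hits: 2.
Pile C: need g' = 0⊕1 = 1. Options: 22−2→G=3, 22−3→G=2, 22−4→G=2, 22−5→G=1. Hits: 1.

4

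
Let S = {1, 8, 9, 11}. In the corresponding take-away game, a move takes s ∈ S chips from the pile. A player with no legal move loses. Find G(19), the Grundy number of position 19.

n :  0  1  2  3  4  5  6  7  8  9 10 11 12 13 14 15 16 17 18 19
G :  0  1  0  1  0  1  0  1  2  3  2  3  2  3  2  3  0  1  0  1

1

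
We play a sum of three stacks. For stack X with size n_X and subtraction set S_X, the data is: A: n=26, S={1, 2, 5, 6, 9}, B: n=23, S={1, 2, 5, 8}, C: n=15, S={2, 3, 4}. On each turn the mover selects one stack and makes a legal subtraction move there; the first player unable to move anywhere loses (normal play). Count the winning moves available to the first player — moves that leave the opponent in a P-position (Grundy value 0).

Stack A, S = {1, 2, 5, 6, 9}:
n :  0  1  2  3  4  5  6  7  8  9 10 11 12 13 14 15 16 17 18 19 20 21 22 23 24 25 26
G :  0  1  2  0  1  2  3  0  1  2  0  1  2  3  0  1  2  0  1  2  3  0  1  2  0  1  2
G_A(26) = 2.
Stack B, S = {1, 2, 5, 8}:
G(0) = 0
G(1) = mex{0} = 1
G(2) = mex{1,0} = 2
G(3) = mex{2,1} = 0
G(4) = mex{0,2} = 1
G(5) = mex{1,0,0} = 2
G(6) = mex{2,1,1} = 0
G(7) = mex{0,2,2} = 1
G(8) = mex{1,0,0,0} = 2
G(9) = mex{2,1,1,1} = 0
G(10) = mex{0,2,2,2} = 1
G(11) = mex{1,0,0,0} = 2
G(12) = mex{2,1,1,1} = 0
G(13) = mex{0,2,2,2} = 1
G(14) = mex{1,0,0,0} = 2
G(15) = mex{2,1,1,1} = 0
G(16) = mex{0,2,2,2} = 1
G(17) = mex{1,0,0,0} = 2
G(18) = mex{2,1,1,1} = 0
G(19) = mex{0,2,2,2} = 1
G(20) = mex{1,0,0,0} = 2
G(21) = mex{2,1,1,1} = 0
G(22) = mex{0,2,2,2} = 1
G(23) = mex{1,0,0,0} = 2
G_B(23) = 2.
Stack C, S = {2, 3, 4}:
n :  0  1  2  3  4  5  6  7  8  9 10 11 12 13 14 15
G :  0  0  1  1  2  2  0  0  1  1  2  2  0  0  1  1
G_C(15) = 1.
Combined Grundy value = 2 ⊕ 2 ⊕ 1 = 1.
A winning move leaves total XOR = 0, i.e. changes one component's Grundy value g to g ⊕ X where X is the current total.
Stack A: need g' = 2⊕1 = 3. Options: 26−1→G=1, 26−2→G=0, 26−5→G=0, 26−6→G=3, 26−9→G=0. Hits: 1.
Stack B: need g' = 2⊕1 = 3. Options: 23−1→G=1, 23−2→G=0, 23−5→G=0, 23−8→G=0. Hits: 0.
Stack C: need g' = 1⊕1 = 0. Options: 15−2→G=0, 15−3→G=0, 15−4→G=2. Hits: 2.

3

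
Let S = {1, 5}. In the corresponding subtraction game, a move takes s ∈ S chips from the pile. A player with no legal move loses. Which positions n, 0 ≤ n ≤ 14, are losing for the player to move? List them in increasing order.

0, 2, 4, 6, 8, 10, 12, 14

G(0) = 0
G(1) = mex{0} = 1
G(2) = mex{1} = 0
G(3) = mex{0} = 1
G(4) = mex{1} = 0
G(5) = mex{0,0} = 1
G(6) = mex{1,1} = 0
G(7) = mex{0,0} = 1
G(8) = mex{1,1} = 0
G(9) = mex{0,0} = 1
G(10) = mex{1,1} = 0
G(11) = mex{0,0} = 1
G(12) = mex{1,1} = 0
G(13) = mex{0,0} = 1
G(14) = mex{1,1} = 0
P-positions are exactly the n with G(n) = 0.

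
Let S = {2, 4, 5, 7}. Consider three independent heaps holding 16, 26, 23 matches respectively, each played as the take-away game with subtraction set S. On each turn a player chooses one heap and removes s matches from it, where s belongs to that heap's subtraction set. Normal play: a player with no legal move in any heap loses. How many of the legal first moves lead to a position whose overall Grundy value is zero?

All heaps use S = {2, 4, 5, 7}:
G(0) = 0
G(1) = mex{} = 0
G(2) = mex{0} = 1
G(3) = mex{0} = 1
G(4) = mex{1,0} = 2
G(5) = mex{1,0,0} = 2
G(6) = mex{2,1,0} = 3
G(7) = mex{2,1,1,0} = 3
G(8) = mex{3,2,1,0} = 4
G(9) = mex{3,2,2,1} = 0
G(10) = mex{4,3,2,1} = 0
G(11) = mex{0,3,3,2} = 1
G(12) = mex{0,4,3,2} = 1
G(13) = mex{1,0,4,3} = 2
G(14) = mex{1,0,0,3} = 2
G(15) = mex{2,1,0,4} = 3
G(16) = mex{2,1,1,0} = 3
G(17) = mex{3,2,1,0} = 4
G(18) = mex{3,2,2,1} = 0
G(19) = mex{4,3,2,1} = 0
G(20) = mex{0,3,3,2} = 1
G(21) = mex{0,4,3,2} = 1
G(22) = mex{1,0,4,3} = 2
G(23) = mex{1,0,0,3} = 2
G(24) = mex{2,1,0,4} = 3
G(25) = mex{2,1,1,0} = 3
G(26) = mex{3,2,1,0} = 4
Heap A: G(16) = 3.
Heap B: G(26) = 4.
Heap C: G(23) = 2.
Combined Grundy value = 3 ⊕ 4 ⊕ 2 = 5.
A winning move leaves total XOR = 0, i.e. changes one component's Grundy value g to g ⊕ X where X is the current total.
Heap A: need g' = 3⊕5 = 6. Options: 16−2→G=2, 16−4→G=1, 16−5→G=1, 16−7→G=0. Hits: 0.
Heap B: need g' = 4⊕5 = 1. Options: 26−2→G=3, 26−4→G=2, 26−5→G=1, 26−7→G=0. Hits: 1.
Heap C: need g' = 2⊕5 = 7. Options: 23−2→G=1, 23−4→G=0, 23−5→G=0, 23−7→G=3. Hits: 0.

1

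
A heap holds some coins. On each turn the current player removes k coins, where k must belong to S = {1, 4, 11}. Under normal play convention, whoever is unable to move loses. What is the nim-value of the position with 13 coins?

n :  0  1  2  3  4  5  6  7  8  9 10 11 12 13
G :  0  1  0  1  2  0  1  0  1  2  0  1  0  1

1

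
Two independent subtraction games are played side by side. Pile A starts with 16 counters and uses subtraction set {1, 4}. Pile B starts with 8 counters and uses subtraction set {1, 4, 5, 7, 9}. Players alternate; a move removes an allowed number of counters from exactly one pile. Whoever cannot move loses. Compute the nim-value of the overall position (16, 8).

Pile A, S = {1, 4}:
n :  0  1  2  3  4  5  6  7  8  9 10 11 12 13 14 15 16
G :  0  1  0  1  2  0  1  0  1  2  0  1  0  1  2  0  1
G_A(16) = 1.
Pile B, S = {1, 4, 5, 7, 9}:
G(0) = 0
G(1) = mex{0} = 1
G(2) = mex{1} = 0
G(3) = mex{0} = 1
G(4) = mex{1,0} = 2
G(5) = mex{2,1,0} = 3
G(6) = mex{3,0,1} = 2
G(7) = mex{2,1,0,0} = 3
G(8) = mex{3,2,1,1} = 0
G_B(8) = 0.
Combined Grundy value = 1 ⊕ 0 = 1.

1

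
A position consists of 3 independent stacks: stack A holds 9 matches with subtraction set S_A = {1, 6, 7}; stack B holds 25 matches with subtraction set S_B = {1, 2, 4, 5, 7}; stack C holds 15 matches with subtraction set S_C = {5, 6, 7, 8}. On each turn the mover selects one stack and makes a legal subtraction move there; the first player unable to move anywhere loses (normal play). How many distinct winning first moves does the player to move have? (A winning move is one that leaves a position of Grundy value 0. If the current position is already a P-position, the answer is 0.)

2

Stack A, S = {1, 6, 7}:
n : 0 1 2 3 4 5 6 7 8 9
G : 0 1 0 1 0 1 2 3 2 3
G_A(9) = 3.
Stack B, S = {1, 2, 4, 5, 7}:
G(0) = 0
G(1) = mex{0} = 1
G(2) = mex{1,0} = 2
G(3) = mex{2,1} = 0
G(4) = mex{0,2,0} = 1
G(5) = mex{1,0,1,0} = 2
G(6) = mex{2,1,2,1} = 0
G(7) = mex{0,2,0,2,0} = 1
G(8) = mex{1,0,1,0,1} = 2
G(9) = mex{2,1,2,1,2} = 0
G(10) = mex{0,2,0,2,0} = 1
G(11) = mex{1,0,1,0,1} = 2
G(12) = mex{2,1,2,1,2} = 0
G(13) = mex{0,2,0,2,0} = 1
G(14) = mex{1,0,1,0,1} = 2
G(15) = mex{2,1,2,1,2} = 0
G(16) = mex{0,2,0,2,0} = 1
G(17) = mex{1,0,1,0,1} = 2
G(18) = mex{2,1,2,1,2} = 0
G(19) = mex{0,2,0,2,0} = 1
G(20) = mex{1,0,1,0,1} = 2
G(21) = mex{2,1,2,1,2} = 0
G(22) = mex{0,2,0,2,0} = 1
G(23) = mex{1,0,1,0,1} = 2
G(24) = mex{2,1,2,1,2} = 0
G(25) = mex{0,2,0,2,0} = 1
G_B(25) = 1.
Stack C, S = {5, 6, 7, 8}:
G(0) = 0
G(1) = mex{} = 0
G(2) = mex{} = 0
G(3) = mex{} = 0
G(4) = mex{} = 0
G(5) = mex{0} = 1
G(6) = mex{0,0} = 1
G(7) = mex{0,0,0} = 1
G(8) = mex{0,0,0,0} = 1
G(9) = mex{0,0,0,0} = 1
G(10) = mex{1,0,0,0} = 2
G(11) = mex{1,1,0,0} = 2
G(12) = mex{1,1,1,0} = 2
G(13) = mex{1,1,1,1} = 0
G(14) = mex{1,1,1,1} = 0
G(15) = mex{2,1,1,1} = 0
G_C(15) = 0.
Combined Grundy value = 3 ⊕ 1 ⊕ 0 = 2.
A winning move leaves total XOR = 0, i.e. changes one component's Grundy value g to g ⊕ X where X is the current total.
Stack A: need g' = 3⊕2 = 1. Options: 9−1→G=2, 9−6→G=1, 9−7→G=0. Hits: 1.
Stack B: need g' = 1⊕2 = 3. Options: 25−1→G=0, 25−2→G=2, 25−4→G=0, 25−5→G=2, 25−7→G=0. Hits: 0.
Stack C: need g' = 0⊕2 = 2. Options: 15−5→G=2, 15−6→G=1, 15−7→G=1, 15−8→G=1. Hits: 1.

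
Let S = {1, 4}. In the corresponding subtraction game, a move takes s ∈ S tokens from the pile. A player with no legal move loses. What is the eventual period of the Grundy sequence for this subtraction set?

G(0) = 0
G(1) = mex{0} = 1
G(2) = mex{1} = 0
G(3) = mex{0} = 1
G(4) = mex{1,0} = 2
G(5) = mex{2,1} = 0
G(6) = mex{0,0} = 1
G(7) = mex{1,1} = 0
G(8) = mex{0,2} = 1
G(9) = mex{1,0} = 2
G(10) = mex{2,1} = 0
G(11) = mex{0,0} = 1
G(12) = mex{1,1} = 0
G(13) = mex{0,2} = 1
G(14) = mex{1,0} = 2
G(n+5) = G(n) holds for n = 0,…,3 (a full window of length max(S) = 4), so the sequence is purely periodic with period 5.

5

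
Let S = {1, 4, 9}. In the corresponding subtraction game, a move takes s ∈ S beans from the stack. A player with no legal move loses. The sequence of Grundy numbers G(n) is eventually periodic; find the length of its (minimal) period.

n :  0  1  2  3  4  5  6  7  8  9 10 11 12 13 14 15
G :  0  1  0  1  2  0  1  0  1  2  0  1  0  1  2  0
G(n+5) = G(n) holds for n = 0,…,8 (a full window of length max(S) = 9), so the sequence is purely periodic with period 5.

5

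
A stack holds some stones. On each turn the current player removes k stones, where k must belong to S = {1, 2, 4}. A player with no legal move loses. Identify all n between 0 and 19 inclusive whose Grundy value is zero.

n :  0  1  2  3  4  5  6  7  8  9 10 11 12 13 14 15 16 17 18 19
G :  0  1  2  0  1  2  0  1  2  0  1  2  0  1  2  0  1  2  0  1
P-positions are exactly the n with G(n) = 0.

0, 3, 6, 9, 12, 15, 18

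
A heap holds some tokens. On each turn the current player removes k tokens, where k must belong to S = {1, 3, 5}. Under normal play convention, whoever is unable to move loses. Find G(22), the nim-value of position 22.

0

n :  0  1  2  3  4  5  6  7  8  9 10 11 12 13 14 15 16 17 18 19 20 21 22
G :  0  1  0  1  0  1  0  1  0  1  0  1  0  1  0  1  0  1  0  1  0  1  0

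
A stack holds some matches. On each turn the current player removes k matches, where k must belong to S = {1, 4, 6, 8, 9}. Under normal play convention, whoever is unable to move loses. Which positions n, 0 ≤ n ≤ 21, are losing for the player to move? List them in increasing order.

n :  0  1  2  3  4  5  6  7  8  9 10 11 12 13 14 15 16 17 18 19 20 21
G :  0  1  0  1  2  0  1  0  1  2  3  2  0  1  2  3  2  0  1  0  1  2
P-positions are exactly the n with G(n) = 0.

0, 2, 5, 7, 12, 17, 19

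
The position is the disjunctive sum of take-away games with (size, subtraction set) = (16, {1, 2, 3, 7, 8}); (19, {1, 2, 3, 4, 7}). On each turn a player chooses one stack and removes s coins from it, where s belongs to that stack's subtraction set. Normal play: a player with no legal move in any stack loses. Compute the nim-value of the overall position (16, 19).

7

Stack A, S = {1, 2, 3, 7, 8}:
G(0) = 0
G(1) = mex{0} = 1
G(2) = mex{1,0} = 2
G(3) = mex{2,1,0} = 3
G(4) = mex{3,2,1} = 0
G(5) = mex{0,3,2} = 1
G(6) = mex{1,0,3} = 2
G(7) = mex{2,1,0,0} = 3
G(8) = mex{3,2,1,1,0} = 4
G(9) = mex{4,3,2,2,1} = 0
G(10) = mex{0,4,3,3,2} = 1
G(11) = mex{1,0,4,0,3} = 2
G(12) = mex{2,1,0,1,0} = 3
G(13) = mex{3,2,1,2,1} = 0
G(14) = mex{0,3,2,3,2} = 1
G(15) = mex{1,0,3,4,3} = 2
G(16) = mex{2,1,0,0,4} = 3
G_A(16) = 3.
Stack B, S = {1, 2, 3, 4, 7}:
n :  0  1  2  3  4  5  6  7  8  9 10 11 12 13 14 15 16 17 18 19
G :  0  1  2  3  4  0  1  2  3  4  0  1  2  3  4  0  1  2  3  4
G_B(19) = 4.
Combined Grundy value = 3 ⊕ 4 = 7.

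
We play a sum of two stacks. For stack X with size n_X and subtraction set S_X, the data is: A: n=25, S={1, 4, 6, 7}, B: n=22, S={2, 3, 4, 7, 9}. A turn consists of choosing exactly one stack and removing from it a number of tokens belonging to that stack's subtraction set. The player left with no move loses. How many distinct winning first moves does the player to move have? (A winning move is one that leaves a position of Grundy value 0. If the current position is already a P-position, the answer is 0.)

Stack A, S = {1, 4, 6, 7}:
n :  0  1  2  3  4  5  6  7  8  9 10 11 12 13 14 15 16 17 18 19 20 21 22 23 24 25
G :  0  1  0  1  2  0  1  2  3  2  0  1  2  0  1  0  1  2  0  1  2  3  2  0  1  2
G_A(25) = 2.
Stack B, S = {2, 3, 4, 7, 9}:
G(0) = 0
G(1) = mex{} = 0
G(2) = mex{0} = 1
G(3) = mex{0,0} = 1
G(4) = mex{1,0,0} = 2
G(5) = mex{1,1,0} = 2
G(6) = mex{2,1,1} = 0
G(7) = mex{2,2,1,0} = 3
G(8) = mex{0,2,2,0} = 1
G(9) = mex{3,0,2,1,0} = 4
G(10) = mex{1,3,0,1,0} = 2
G(11) = mex{4,1,3,2,1} = 0
G(12) = mex{2,4,1,2,1} = 0
G(13) = mex{0,2,4,0,2} = 1
G(14) = mex{0,0,2,3,2} = 1
G(15) = mex{1,0,0,1,0} = 2
G(16) = mex{1,1,0,4,3} = 2
G(17) = mex{2,1,1,2,1} = 0
G(18) = mex{2,2,1,0,4} = 3
G(19) = mex{0,2,2,0,2} = 1
G(20) = mex{3,0,2,1,0} = 4
G(21) = mex{1,3,0,1,0} = 2
G(22) = mex{4,1,3,2,1} = 0
G_B(22) = 0.
Combined Grundy value = 2 ⊕ 0 = 2.
A winning move leaves total XOR = 0, i.e. changes one component's Grundy value g to g ⊕ X where X is the current total.
Stack A: need g' = 2⊕2 = 0. Options: 25−1→G=1, 25−4→G=3, 25−6→G=1, 25−7→G=0. Hits: 1.
Stack B: need g' = 0⊕2 = 2. Options: 22−2→G=4, 22−3→G=1, 22−4→G=3, 22−7→G=2, 22−9→G=1. Hits: 1.

2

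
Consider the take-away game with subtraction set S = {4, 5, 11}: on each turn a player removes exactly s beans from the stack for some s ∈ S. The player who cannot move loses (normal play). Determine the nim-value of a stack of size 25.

0

n :  0  1  2  3  4  5  6  7  8  9 10 11 12 13 14 15 16 17 18 19 20 21 22 23 24 25
G :  0  0  0  0  1  1  1  1  2  0  0  2  3  1  1  3  0  0  0  0  1  1  1  1  2  0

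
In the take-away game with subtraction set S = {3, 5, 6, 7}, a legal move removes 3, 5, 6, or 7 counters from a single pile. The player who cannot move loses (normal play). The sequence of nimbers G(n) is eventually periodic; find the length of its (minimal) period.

G(0) = 0
G(1) = mex{} = 0
G(2) = mex{} = 0
G(3) = mex{0} = 1
G(4) = mex{0} = 1
G(5) = mex{0,0} = 1
G(6) = mex{1,0,0} = 2
G(7) = mex{1,0,0,0} = 2
G(8) = mex{1,1,0,0} = 2
G(9) = mex{2,1,1,0} = 3
G(10) = mex{2,1,1,1} = 0
G(11) = mex{2,2,1,1} = 0
G(12) = mex{3,2,2,1} = 0
G(13) = mex{0,2,2,2} = 1
G(14) = mex{0,3,2,2} = 1
G(15) = mex{0,0,3,2} = 1
G(16) = mex{1,0,0,3} = 2
G(17) = mex{1,0,0,0} = 2
G(18) = mex{1,1,0,0} = 2
G(19) = mex{2,1,1,0} = 3
G(20) = mex{2,1,1,1} = 0
G(21) = mex{2,2,1,1} = 0
G(n+10) = G(n) holds for n = 0,…,6 (a full window of length max(S) = 7), so the sequence is purely periodic with period 10.

10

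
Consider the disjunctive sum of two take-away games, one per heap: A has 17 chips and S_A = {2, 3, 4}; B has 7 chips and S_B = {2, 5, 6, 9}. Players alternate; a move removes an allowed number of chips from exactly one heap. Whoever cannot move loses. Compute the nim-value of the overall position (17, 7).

1

Heap A, S = {2, 3, 4}:
G(0) = 0
G(1) = mex{} = 0
G(2) = mex{0} = 1
G(3) = mex{0,0} = 1
G(4) = mex{1,0,0} = 2
G(5) = mex{1,1,0} = 2
G(6) = mex{2,1,1} = 0
G(7) = mex{2,2,1} = 0
G(8) = mex{0,2,2} = 1
G(9) = mex{0,0,2} = 1
G(10) = mex{1,0,0} = 2
G(11) = mex{1,1,0} = 2
G(12) = mex{2,1,1} = 0
G(13) = mex{2,2,1} = 0
G(14) = mex{0,2,2} = 1
G(15) = mex{0,0,2} = 1
G(16) = mex{1,0,0} = 2
G(17) = mex{1,1,0} = 2
G_A(17) = 2.
Heap B, S = {2, 5, 6, 9}:
n : 0 1 2 3 4 5 6 7
G : 0 0 1 1 0 2 1 3
G_B(7) = 3.
Combined Grundy value = 2 ⊕ 3 = 1.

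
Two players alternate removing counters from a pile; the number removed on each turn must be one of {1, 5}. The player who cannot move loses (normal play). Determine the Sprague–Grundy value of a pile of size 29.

1

G(0) = 0
G(1) = mex{0} = 1
G(2) = mex{1} = 0
G(3) = mex{0} = 1
G(4) = mex{1} = 0
G(5) = mex{0,0} = 1
G(6) = mex{1,1} = 0
G(7) = mex{0,0} = 1
G(8) = mex{1,1} = 0
G(9) = mex{0,0} = 1
G(10) = mex{1,1} = 0
G(11) = mex{0,0} = 1
G(12) = mex{1,1} = 0
G(13) = mex{0,0} = 1
G(14) = mex{1,1} = 0
G(15) = mex{0,0} = 1
G(16) = mex{1,1} = 0
G(17) = mex{0,0} = 1
G(18) = mex{1,1} = 0
G(19) = mex{0,0} = 1
G(20) = mex{1,1} = 0
G(21) = mex{0,0} = 1
G(22) = mex{1,1} = 0
G(23) = mex{0,0} = 1
G(24) = mex{1,1} = 0
G(25) = mex{0,0} = 1
G(26) = mex{1,1} = 0
G(27) = mex{0,0} = 1
G(28) = mex{1,1} = 0
G(29) = mex{0,0} = 1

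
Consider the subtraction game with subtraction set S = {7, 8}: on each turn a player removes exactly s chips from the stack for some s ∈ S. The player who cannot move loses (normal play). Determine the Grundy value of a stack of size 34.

G(0) = 0
G(1) = mex{} = 0
G(2) = mex{} = 0
G(3) = mex{} = 0
G(4) = mex{} = 0
G(5) = mex{} = 0
G(6) = mex{} = 0
G(7) = mex{0} = 1
G(8) = mex{0,0} = 1
G(9) = mex{0,0} = 1
G(10) = mex{0,0} = 1
G(11) = mex{0,0} = 1
G(12) = mex{0,0} = 1
G(13) = mex{0,0} = 1
G(14) = mex{1,0} = 2
G(15) = mex{1,1} = 0
G(16) = mex{1,1} = 0
G(17) = mex{1,1} = 0
G(18) = mex{1,1} = 0
G(19) = mex{1,1} = 0
G(20) = mex{1,1} = 0
G(21) = mex{2,1} = 0
G(22) = mex{0,2} = 1
G(23) = mex{0,0} = 1
G(24) = mex{0,0} = 1
G(25) = mex{0,0} = 1
G(26) = mex{0,0} = 1
G(27) = mex{0,0} = 1
G(28) = mex{0,0} = 1
G(29) = mex{1,0} = 2
G(30) = mex{1,1} = 0
G(31) = mex{1,1} = 0
G(32) = mex{1,1} = 0
G(33) = mex{1,1} = 0
G(34) = mex{1,1} = 0

0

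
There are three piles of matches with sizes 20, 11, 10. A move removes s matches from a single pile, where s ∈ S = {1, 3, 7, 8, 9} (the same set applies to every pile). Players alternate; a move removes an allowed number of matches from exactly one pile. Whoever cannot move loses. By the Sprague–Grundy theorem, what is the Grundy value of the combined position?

1

All piles use S = {1, 3, 7, 8, 9}:
n :  0  1  2  3  4  5  6  7  8  9 10 11 12 13 14 15 16 17 18 19 20
G :  0  1  0  1  0  1  0  1  2  3  2  3  2  3  2  3  0  1  0  1  0
Pile A: G(20) = 0.
Pile B: G(11) = 3.
Pile C: G(10) = 2.
Combined Grundy value = 0 ⊕ 3 ⊕ 2 = 1.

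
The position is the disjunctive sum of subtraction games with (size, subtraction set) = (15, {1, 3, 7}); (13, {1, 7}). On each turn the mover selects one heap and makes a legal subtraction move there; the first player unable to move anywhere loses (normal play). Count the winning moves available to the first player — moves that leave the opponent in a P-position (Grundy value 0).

Heap A, S = {1, 3, 7}:
n :  0  1  2  3  4  5  6  7  8  9 10 11 12 13 14 15
G :  0  1  0  1  0  1  0  1  0  1  0  1  0  1  0  1
G_A(15) = 1.
Heap B, S = {1, 7}:
n :  0  1  2  3  4  5  6  7  8  9 10 11 12 13
G :  0  1  0  1  0  1  0  1  0  1  0  1  0  1
G_B(13) = 1.
Combined Grundy value = 1 ⊕ 1 = 0.
A winning move leaves total XOR = 0, i.e. changes one component's Grundy value g to g ⊕ X where X is the current total.
Heap A: target g' = 1⊕0 = 1, but every legal move changes the Grundy value (mex property), so 0 moves.
Heap B: target g' = 1⊕0 = 1, but every legal move changes the Grundy value (mex property), so 0 moves.

0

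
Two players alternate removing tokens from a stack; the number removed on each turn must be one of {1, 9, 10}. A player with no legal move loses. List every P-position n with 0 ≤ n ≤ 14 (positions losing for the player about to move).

0, 2, 4, 6, 8

G(0) = 0
G(1) = mex{0} = 1
G(2) = mex{1} = 0
G(3) = mex{0} = 1
G(4) = mex{1} = 0
G(5) = mex{0} = 1
G(6) = mex{1} = 0
G(7) = mex{0} = 1
G(8) = mex{1} = 0
G(9) = mex{0,0} = 1
G(10) = mex{1,1,0} = 2
G(11) = mex{2,0,1} = 3
G(12) = mex{3,1,0} = 2
G(13) = mex{2,0,1} = 3
G(14) = mex{3,1,0} = 2
P-positions are exactly the n with G(n) = 0.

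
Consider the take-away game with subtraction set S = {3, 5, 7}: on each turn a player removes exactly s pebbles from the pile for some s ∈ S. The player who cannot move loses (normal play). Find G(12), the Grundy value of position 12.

0

G(0) = 0
G(1) = mex{} = 0
G(2) = mex{} = 0
G(3) = mex{0} = 1
G(4) = mex{0} = 1
G(5) = mex{0,0} = 1
G(6) = mex{1,0} = 2
G(7) = mex{1,0,0} = 2
G(8) = mex{1,1,0} = 2
G(9) = mex{2,1,0} = 3
G(10) = mex{2,1,1} = 0
G(11) = mex{2,2,1} = 0
G(12) = mex{3,2,1} = 0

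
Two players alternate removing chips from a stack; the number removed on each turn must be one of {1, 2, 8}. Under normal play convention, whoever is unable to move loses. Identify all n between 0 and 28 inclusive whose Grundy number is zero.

G(0) = 0
G(1) = mex{0} = 1
G(2) = mex{1,0} = 2
G(3) = mex{2,1} = 0
G(4) = mex{0,2} = 1
G(5) = mex{1,0} = 2
G(6) = mex{2,1} = 0
G(7) = mex{0,2} = 1
G(8) = mex{1,0,0} = 2
G(9) = mex{2,1,1} = 0
G(10) = mex{0,2,2} = 1
G(11) = mex{1,0,0} = 2
G(12) = mex{2,1,1} = 0
G(13) = mex{0,2,2} = 1
G(14) = mex{1,0,0} = 2
G(15) = mex{2,1,1} = 0
G(16) = mex{0,2,2} = 1
G(17) = mex{1,0,0} = 2
G(18) = mex{2,1,1} = 0
G(19) = mex{0,2,2} = 1
G(20) = mex{1,0,0} = 2
G(21) = mex{2,1,1} = 0
G(22) = mex{0,2,2} = 1
G(23) = mex{1,0,0} = 2
G(24) = mex{2,1,1} = 0
G(25) = mex{0,2,2} = 1
G(26) = mex{1,0,0} = 2
G(27) = mex{2,1,1} = 0
G(28) = mex{0,2,2} = 1
P-positions are exactly the n with G(n) = 0.

0, 3, 6, 9, 12, 15, 18, 21, 24, 27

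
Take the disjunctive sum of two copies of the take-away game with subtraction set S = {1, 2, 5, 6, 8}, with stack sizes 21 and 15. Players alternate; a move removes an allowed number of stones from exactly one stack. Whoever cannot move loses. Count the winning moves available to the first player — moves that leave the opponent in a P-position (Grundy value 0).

All stacks use S = {1, 2, 5, 6, 8}:
n :  0  1  2  3  4  5  6  7  8  9 10 11 12 13 14 15 16 17 18 19 20 21
G :  0  1  2  0  1  2  3  0  1  2  0  1  2  3  0  1  2  0  1  2  3  0
Stack A: G(21) = 0.
Stack B: G(15) = 1.
Combined Grundy value = 0 ⊕ 1 = 1.
A winning move leaves total XOR = 0, i.e. changes one component's Grundy value g to g ⊕ X where X is the current total.
Stack A: need g' = 0⊕1 = 1. Options: 21−1→G=3, 21−2→G=2, 21−5→G=2, 21−6→G=1, 21−8→G=3. Hits: 1.
Stack B: need g' = 1⊕1 = 0. Options: 15−1→G=0, 15−2→G=3, 15−5→G=0, 15−6→G=2, 15−8→G=0. Hits: 3.

4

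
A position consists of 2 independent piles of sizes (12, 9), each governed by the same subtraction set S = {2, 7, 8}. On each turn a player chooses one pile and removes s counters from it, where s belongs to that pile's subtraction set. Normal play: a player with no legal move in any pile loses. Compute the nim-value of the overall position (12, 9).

All piles use S = {2, 7, 8}:
G(0) = 0
G(1) = mex{} = 0
G(2) = mex{0} = 1
G(3) = mex{0} = 1
G(4) = mex{1} = 0
G(5) = mex{1} = 0
G(6) = mex{0} = 1
G(7) = mex{0,0} = 1
G(8) = mex{1,0,0} = 2
G(9) = mex{1,1,0} = 2
G(10) = mex{2,1,1} = 0
G(11) = mex{2,0,1} = 3
G(12) = mex{0,0,0} = 1
Pile A: G(12) = 1.
Pile B: G(9) = 2.
Combined Grundy value = 1 ⊕ 2 = 3.

3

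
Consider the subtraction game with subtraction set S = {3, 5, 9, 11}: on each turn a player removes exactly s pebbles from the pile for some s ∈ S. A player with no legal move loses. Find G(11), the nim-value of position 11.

G(0) = 0
G(1) = mex{} = 0
G(2) = mex{} = 0
G(3) = mex{0} = 1
G(4) = mex{0} = 1
G(5) = mex{0,0} = 1
G(6) = mex{1,0} = 2
G(7) = mex{1,0} = 2
G(8) = mex{1,1} = 0
G(9) = mex{2,1,0} = 3
G(10) = mex{2,1,0} = 3
G(11) = mex{0,2,0,0} = 1

1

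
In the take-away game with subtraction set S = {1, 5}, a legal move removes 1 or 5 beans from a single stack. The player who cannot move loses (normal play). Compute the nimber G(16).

0

n :  0  1  2  3  4  5  6  7  8  9 10 11 12 13 14 15 16
G :  0  1  0  1  0  1  0  1  0  1  0  1  0  1  0  1  0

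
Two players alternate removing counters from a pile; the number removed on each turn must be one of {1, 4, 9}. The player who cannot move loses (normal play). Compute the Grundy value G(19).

G(0) = 0
G(1) = mex{0} = 1
G(2) = mex{1} = 0
G(3) = mex{0} = 1
G(4) = mex{1,0} = 2
G(5) = mex{2,1} = 0
G(6) = mex{0,0} = 1
G(7) = mex{1,1} = 0
G(8) = mex{0,2} = 1
G(9) = mex{1,0,0} = 2
G(10) = mex{2,1,1} = 0
G(11) = mex{0,0,0} = 1
G(12) = mex{1,1,1} = 0
G(13) = mex{0,2,2} = 1
G(14) = mex{1,0,0} = 2
G(15) = mex{2,1,1} = 0
G(16) = mex{0,0,0} = 1
G(17) = mex{1,1,1} = 0
G(18) = mex{0,2,2} = 1
G(19) = mex{1,0,0} = 2

2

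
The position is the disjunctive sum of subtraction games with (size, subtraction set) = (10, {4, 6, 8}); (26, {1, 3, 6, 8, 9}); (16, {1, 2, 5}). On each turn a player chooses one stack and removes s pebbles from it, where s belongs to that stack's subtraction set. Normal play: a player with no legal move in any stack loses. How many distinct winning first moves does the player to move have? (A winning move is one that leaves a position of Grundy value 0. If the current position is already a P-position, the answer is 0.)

Stack A, S = {4, 6, 8}:
G(0) = 0
G(1) = mex{} = 0
G(2) = mex{} = 0
G(3) = mex{} = 0
G(4) = mex{0} = 1
G(5) = mex{0} = 1
G(6) = mex{0,0} = 1
G(7) = mex{0,0} = 1
G(8) = mex{1,0,0} = 2
G(9) = mex{1,0,0} = 2
G(10) = mex{1,1,0} = 2
G_A(10) = 2.
Stack B, S = {1, 3, 6, 8, 9}:
G(0) = 0
G(1) = mex{0} = 1
G(2) = mex{1} = 0
G(3) = mex{0,0} = 1
G(4) = mex{1,1} = 0
G(5) = mex{0,0} = 1
G(6) = mex{1,1,0} = 2
G(7) = mex{2,0,1} = 3
G(8) = mex{3,1,0,0} = 2
G(9) = mex{2,2,1,1,0} = 3
G(10) = mex{3,3,0,0,1} = 2
G(11) = mex{2,2,1,1,0} = 3
G(12) = mex{3,3,2,0,1} = 4
G(13) = mex{4,2,3,1,0} = 5
G(14) = mex{5,3,2,2,1} = 0
G(15) = mex{0,4,3,3,2} = 1
G(16) = mex{1,5,2,2,3} = 0
G(17) = mex{0,0,3,3,2} = 1
G(18) = mex{1,1,4,2,3} = 0
G(19) = mex{0,0,5,3,2} = 1
G(20) = mex{1,1,0,4,3} = 2
G(21) = mex{2,0,1,5,4} = 3
G(22) = mex{3,1,0,0,5} = 2
G(23) = mex{2,2,1,1,0} = 3
G(24) = mex{3,3,0,0,1} = 2
G(25) = mex{2,2,1,1,0} = 3
G(26) = mex{3,3,2,0,1} = 4
G_B(26) = 4.
Stack C, S = {1, 2, 5}:
n :  0  1  2  3  4  5  6  7  8  9 10 11 12 13 14 15 16
G :  0  1  2  0  1  2  0  1  2  0  1  2  0  1  2  0  1
G_C(16) = 1.
Combined Grundy value = 2 ⊕ 4 ⊕ 1 = 7.
A winning move leaves total XOR = 0, i.e. changes one component's Grundy value g to g ⊕ X where X is the current total.
Stack A: need g' = 2⊕7 = 5. Options: 10−4→G=1, 10−6→G=1, 10−8→G=0. Hits: 0.
Stack B: need g' = 4⊕7 = 3. Options: 26−1→G=3, 26−3→G=3, 26−6→G=2, 26−8→G=0, 26−9→G=1. Hits: 2.
Stack C: need g' = 1⊕7 = 6. Options: 16−1→G=0, 16−2→G=2, 16−5→G=2. Hits: 0.

2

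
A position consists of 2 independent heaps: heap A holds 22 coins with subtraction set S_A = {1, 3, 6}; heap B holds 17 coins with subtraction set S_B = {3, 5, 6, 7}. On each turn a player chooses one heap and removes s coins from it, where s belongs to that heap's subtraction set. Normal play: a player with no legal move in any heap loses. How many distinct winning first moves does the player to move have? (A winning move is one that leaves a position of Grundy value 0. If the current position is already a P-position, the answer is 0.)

3

Heap A, S = {1, 3, 6}:
G(0) = 0
G(1) = mex{0} = 1
G(2) = mex{1} = 0
G(3) = mex{0,0} = 1
G(4) = mex{1,1} = 0
G(5) = mex{0,0} = 1
G(6) = mex{1,1,0} = 2
G(7) = mex{2,0,1} = 3
G(8) = mex{3,1,0} = 2
G(9) = mex{2,2,1} = 0
G(10) = mex{0,3,0} = 1
G(11) = mex{1,2,1} = 0
G(12) = mex{0,0,2} = 1
G(13) = mex{1,1,3} = 0
G(14) = mex{0,0,2} = 1
G(15) = mex{1,1,0} = 2
G(16) = mex{2,0,1} = 3
G(17) = mex{3,1,0} = 2
G(18) = mex{2,2,1} = 0
G(19) = mex{0,3,0} = 1
G(20) = mex{1,2,1} = 0
G(21) = mex{0,0,2} = 1
G(22) = mex{1,1,3} = 0
G_A(22) = 0.
Heap B, S = {3, 5, 6, 7}:
G(0) = 0
G(1) = mex{} = 0
G(2) = mex{} = 0
G(3) = mex{0} = 1
G(4) = mex{0} = 1
G(5) = mex{0,0} = 1
G(6) = mex{1,0,0} = 2
G(7) = mex{1,0,0,0} = 2
G(8) = mex{1,1,0,0} = 2
G(9) = mex{2,1,1,0} = 3
G(10) = mex{2,1,1,1} = 0
G(11) = mex{2,2,1,1} = 0
G(12) = mex{3,2,2,1} = 0
G(13) = mex{0,2,2,2} = 1
G(14) = mex{0,3,2,2} = 1
G(15) = mex{0,0,3,2} = 1
G(16) = mex{1,0,0,3} = 2
G(17) = mex{1,0,0,0} = 2
G_B(17) = 2.
Combined Grundy value = 0 ⊕ 2 = 2.
A winning move leaves total XOR = 0, i.e. changes one component's Grundy value g to g ⊕ X where X is the current total.
Heap A: need g' = 0⊕2 = 2. Options: 22−1→G=1, 22−3→G=1, 22−6→G=3. Hits: 0.
Heap B: need g' = 2⊕2 = 0. Options: 17−3→G=1, 17−5→G=0, 17−6→G=0, 17−7→G=0. Hits: 3.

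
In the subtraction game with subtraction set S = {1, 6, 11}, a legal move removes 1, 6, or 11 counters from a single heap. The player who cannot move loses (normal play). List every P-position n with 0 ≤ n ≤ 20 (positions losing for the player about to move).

0, 2, 4, 7, 9, 12, 14, 16, 19

G(0) = 0
G(1) = mex{0} = 1
G(2) = mex{1} = 0
G(3) = mex{0} = 1
G(4) = mex{1} = 0
G(5) = mex{0} = 1
G(6) = mex{1,0} = 2
G(7) = mex{2,1} = 0
G(8) = mex{0,0} = 1
G(9) = mex{1,1} = 0
G(10) = mex{0,0} = 1
G(11) = mex{1,1,0} = 2
G(12) = mex{2,2,1} = 0
G(13) = mex{0,0,0} = 1
G(14) = mex{1,1,1} = 0
G(15) = mex{0,0,0} = 1
G(16) = mex{1,1,1} = 0
G(17) = mex{0,2,2} = 1
G(18) = mex{1,0,0} = 2
G(19) = mex{2,1,1} = 0
G(20) = mex{0,0,0} = 1
P-positions are exactly the n with G(n) = 0.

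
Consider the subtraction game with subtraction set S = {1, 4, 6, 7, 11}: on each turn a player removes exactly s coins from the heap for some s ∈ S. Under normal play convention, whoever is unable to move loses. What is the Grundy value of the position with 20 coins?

n :  0  1  2  3  4  5  6  7  8  9 10 11 12 13 14 15 16 17 18 19 20
G :  0  1  0  1  2  0  1  2  3  2  0  1  2  3  4  0  1  2  0  1  0

0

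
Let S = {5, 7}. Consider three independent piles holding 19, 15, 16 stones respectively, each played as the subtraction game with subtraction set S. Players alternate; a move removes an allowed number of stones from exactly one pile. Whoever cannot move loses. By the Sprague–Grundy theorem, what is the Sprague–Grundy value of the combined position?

1

All piles use S = {5, 7}:
n :  0  1  2  3  4  5  6  7  8  9 10 11 12 13 14 15 16 17 18 19
G :  0  0  0  0  0  1  1  1  1  1  2  2  0  0  0  0  0  1  1  1
Pile A: G(19) = 1.
Pile B: G(15) = 0.
Pile C: G(16) = 0.
Combined Grundy value = 1 ⊕ 0 ⊕ 0 = 1.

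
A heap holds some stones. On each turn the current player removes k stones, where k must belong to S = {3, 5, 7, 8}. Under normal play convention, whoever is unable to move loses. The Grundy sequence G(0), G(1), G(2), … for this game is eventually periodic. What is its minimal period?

n :  0  1  2  3  4  5  6  7  8  9 10 11 12 13 14 15 16 17 18 19 20 21 22 23
G :  0  0  0  1  1  1  2  2  2  3  3  0  0  0  1  1  1  2  2  2  3  3  0  0
G(n+11) = G(n) holds for n = 0,…,7 (a full window of length max(S) = 8), so the sequence is purely periodic with period 11.

11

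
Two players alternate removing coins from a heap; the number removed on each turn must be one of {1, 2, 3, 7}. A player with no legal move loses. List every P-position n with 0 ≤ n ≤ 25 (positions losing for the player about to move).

0, 4, 8, 12, 16, 20, 24

G(0) = 0
G(1) = mex{0} = 1
G(2) = mex{1,0} = 2
G(3) = mex{2,1,0} = 3
G(4) = mex{3,2,1} = 0
G(5) = mex{0,3,2} = 1
G(6) = mex{1,0,3} = 2
G(7) = mex{2,1,0,0} = 3
G(8) = mex{3,2,1,1} = 0
G(9) = mex{0,3,2,2} = 1
G(10) = mex{1,0,3,3} = 2
G(11) = mex{2,1,0,0} = 3
G(12) = mex{3,2,1,1} = 0
G(13) = mex{0,3,2,2} = 1
G(14) = mex{1,0,3,3} = 2
G(15) = mex{2,1,0,0} = 3
G(16) = mex{3,2,1,1} = 0
G(17) = mex{0,3,2,2} = 1
G(18) = mex{1,0,3,3} = 2
G(19) = mex{2,1,0,0} = 3
G(20) = mex{3,2,1,1} = 0
G(21) = mex{0,3,2,2} = 1
G(22) = mex{1,0,3,3} = 2
G(23) = mex{2,1,0,0} = 3
G(24) = mex{3,2,1,1} = 0
G(25) = mex{0,3,2,2} = 1
P-positions are exactly the n with G(n) = 0.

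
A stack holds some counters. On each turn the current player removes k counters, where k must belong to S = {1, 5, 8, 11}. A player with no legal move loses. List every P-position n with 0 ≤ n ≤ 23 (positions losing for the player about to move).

n :  0  1  2  3  4  5  6  7  8  9 10 11 12 13 14 15 16 17 18 19 20 21 22 23
G :  0  1  0  1  0  1  0  1  2  3  2  3  2  3  2  3  0  1  0  1  0  1  0  1
P-positions are exactly the n with G(n) = 0.

0, 2, 4, 6, 16, 18, 20, 22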